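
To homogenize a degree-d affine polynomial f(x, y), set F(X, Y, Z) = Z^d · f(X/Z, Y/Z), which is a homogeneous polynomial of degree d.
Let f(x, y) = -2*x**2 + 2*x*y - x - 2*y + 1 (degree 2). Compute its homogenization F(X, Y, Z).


F(X, Y, Z) = -2*X**2 + 2*X*Y - X*Z - 2*Y*Z + Z**2

deg(f) = 2.
Substitute x = X/Z, y = Y/Z into f, then multiply by Z^2.
  monomial -2·x^2·y^0 ↦ -2·X^2·Y^0·Z^0.
  monomial 2·x^1·y^1 ↦ 2·X^1·Y^1·Z^0.
  monomial -1·x^1·y^0 ↦ -1·X^1·Y^0·Z^1.
  monomial -2·x^0·y^1 ↦ -2·X^0·Y^1·Z^1.
  monomial 1·x^0·y^0 ↦ 1·X^0·Y^0·Z^2.
Collecting: F(X, Y, Z) = -2*X**2 + 2*X*Y - X*Z - 2*Y*Z + Z**2.


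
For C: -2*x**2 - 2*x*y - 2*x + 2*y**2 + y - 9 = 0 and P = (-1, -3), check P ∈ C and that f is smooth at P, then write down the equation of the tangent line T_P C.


Tangent line at P: 8*x - 9*y - 19 = 0.

Step 1: f(-1, -3) = 0, so P lies on C.
Step 2: partial derivatives
  f_x(x, y) = -4*x - 2*y - 2, f_y(x, y) = -2*x + 4*y + 1.
  f_x(P) = 8, f_y(P) = -9 (gradient nonzero, so P is smooth).
Step 3: tangent line at P: 8·(x − -1) + -9·(y − -3) = 0.
Expanding: 8*x - 9*y - 19 = 0.


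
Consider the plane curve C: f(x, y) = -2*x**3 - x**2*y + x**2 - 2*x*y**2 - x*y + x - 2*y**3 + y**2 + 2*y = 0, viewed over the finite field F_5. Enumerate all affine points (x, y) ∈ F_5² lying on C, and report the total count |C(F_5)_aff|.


Affine F_5-points: {(0, 0), (1, 0), (1, 2), (2, 0), (3, 4), (4, 1), (4, 4)}; count = 7.

For each of the 25 pairs (x, y) ∈ F_5², evaluate f(x, y) mod 5. Record the zeros.
  x = 0: [0↦0, 1↦1, 2↦2, 3↦1, 4↦1]  zeros at y ∈ {0}
  x = 1: [0↦0, 1↦2, 2↦0, 3↦2, 4↦1]  zeros at y ∈ {0, 2}
  x = 2: [0↦0, 1↦1, 2↦4, 3↦2, 4↦3]  zeros at y ∈ {0}
  x = 3: [0↦3, 1↦1, 2↦2, 3↦4, 4↦0]  zeros at y ∈ {4}
  x = 4: [0↦2, 1↦0, 2↦2, 3↦1, 4↦0]  zeros at y ∈ {1, 4}
Collecting zeros: affine points = {(0, 0), (1, 0), (1, 2), (2, 0), (3, 4), (4, 1), (4, 4)}.
Total count |C(F_5)_aff| = 7.


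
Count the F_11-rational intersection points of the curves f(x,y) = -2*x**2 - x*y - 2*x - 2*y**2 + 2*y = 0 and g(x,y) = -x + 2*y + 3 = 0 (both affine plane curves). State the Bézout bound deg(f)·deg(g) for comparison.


Common zeros: ∅; count = 0; Bézout bound = 2.

deg(f) = 2, deg(g) = 1, so Bézout bound = 2.
Scan x ∈ F_11. For each x, list the y ∈ F_11 with f(x, y) ≡ 0 and those with g(x, y) ≡ 0 (mod 11); the common zeros in that column are the intersection.
  x = 0: f ≡ 0 at y ∈ {0, 1}; g ≡ 0 at y ∈ {4}; common: ∅.
  x = 1: f ≡ 0 at y ∈ ∅; g ≡ 0 at y ∈ {10}; common: ∅.
  x = 2: f ≡ 0 at y ∈ {4, 7}; g ≡ 0 at y ∈ {5}; common: ∅.
  x = 3: f ≡ 0 at y ∈ ∅; g ≡ 0 at y ∈ {0}; common: ∅.
  x = 4: f ≡ 0 at y ∈ {1, 9}; g ≡ 0 at y ∈ {6}; common: ∅.
  x = 5: f ≡ 0 at y ∈ ∅; g ≡ 0 at y ∈ {1}; common: ∅.
  x = 6: f ≡ 0 at y ∈ {4, 5}; g ≡ 0 at y ∈ {7}; common: ∅.
  x = 7: f ≡ 0 at y ∈ {5, 9}; g ≡ 0 at y ∈ {2}; common: ∅.
  x = 8: f ≡ 0 at y ∈ ∅; g ≡ 0 at y ∈ {8}; common: ∅.
  x = 9: f ≡ 0 at y ∈ ∅; g ≡ 0 at y ∈ {3}; common: ∅.
  x = 10: f ≡ 0 at y ∈ {0, 7}; g ≡ 0 at y ∈ {9}; common: ∅.
Collecting: common zeros = ∅, so the count is 0.
Comparison with the Bézout bound: 0 ≤ 2 = deg(f)·deg(g), as expected for curves with no common component (the affine F_11-count falls short of the bound because intersections may lie at infinity, over extension fields, or carry multiplicity).


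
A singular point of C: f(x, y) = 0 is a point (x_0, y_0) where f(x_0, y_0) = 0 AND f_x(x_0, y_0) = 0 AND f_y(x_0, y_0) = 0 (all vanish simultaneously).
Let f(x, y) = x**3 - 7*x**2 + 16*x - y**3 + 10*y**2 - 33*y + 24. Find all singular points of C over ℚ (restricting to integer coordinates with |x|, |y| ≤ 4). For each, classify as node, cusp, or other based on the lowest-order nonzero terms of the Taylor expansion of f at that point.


Singular points: {(2, 3)}; classification: node.

Compute partial derivatives:
  f_x = 3*x**2 - 14*x + 16.
  f_y = -3*y**2 + 20*y - 33.
Scan x_0 ∈ {−4, ..., 4}. For each x_0, f_y(x_0, y) is a polynomial in y; find its integer roots y ∈ {−4, ..., 4}, then test f_x and f at those candidates.
  x = -4: f_y(-4, y) = -3*y**2 + 20*y - 33; vanishes at y ∈ {3}. (-4, 3): f_x = 120 ≠ 0.
  x = -3: f_y(-3, y) = -3*y**2 + 20*y - 33; vanishes at y ∈ {3}. (-3, 3): f_x = 85 ≠ 0.
  x = -2: f_y(-2, y) = -3*y**2 + 20*y - 33; vanishes at y ∈ {3}. (-2, 3): f_x = 56 ≠ 0.
  x = -1: f_y(-1, y) = -3*y**2 + 20*y - 33; vanishes at y ∈ {3}. (-1, 3): f_x = 33 ≠ 0.
  x = 0: f_y(0, y) = -3*y**2 + 20*y - 33; vanishes at y ∈ {3}. (0, 3): f_x = 16 ≠ 0.
  x = 1: f_y(1, y) = -3*y**2 + 20*y - 33; vanishes at y ∈ {3}. (1, 3): f_x = 5 ≠ 0.
  x = 2: f_y(2, y) = -3*y**2 + 20*y - 33; vanishes at y ∈ {3}. (2, 3): f_x = 0, f = 0 — SINGULAR.
  x = 3: f_y(3, y) = -3*y**2 + 20*y - 33; vanishes at y ∈ {3}. (3, 3): f_x = 1 ≠ 0.
  x = 4: f_y(4, y) = -3*y**2 + 20*y - 33; vanishes at y ∈ {3}. (4, 3): f_x = 8 ≠ 0.
Only singular point on the grid: (2, 3).
Classify: substitute x = 2 + u, y = 3 + v and expand: f = u**3 - u**2 - v**3 + v**2.
No constant or linear terms (consistent with a singular point). Quadratic part: -u**2 + v**2. Cubic part: u**3 - v**3.
The quadratic part v**2 - u**2 = (v − u)(v + u) splits into two distinct linear factors, so there are two distinct tangent lines y − 3 = ±(x − 2) — this is a node (ordinary double point).
Classification: node.


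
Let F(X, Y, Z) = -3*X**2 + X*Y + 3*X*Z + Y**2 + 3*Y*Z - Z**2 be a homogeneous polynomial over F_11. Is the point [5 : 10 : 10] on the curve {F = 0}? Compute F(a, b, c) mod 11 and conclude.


F(5,10,10) ≡ 7 (mod 11); P is NOT on the curve.

Evaluate F(5, 10, 10) term-by-term (mod 11).
  -3*X**2 ↦ -3·25·1·1 = -75
  X*Y ↦ 1·5·10·1 = 50
  3*X*Z ↦ 3·5·1·10 = 150
  Y**2 ↦ 1·1·100·1 = 100
  3*Y*Z ↦ 3·1·10·10 = 300
  -Z**2 ↦ -1·1·1·100 = -100
Sum: F(5, 10, 10) = (-75) + (50) + (150) + (100) + (300) + (-100) = 425.
Reducing mod 11: 425 ≡ 7 (mod 11).
Since F(a, b, c) ≡ 7 ≠ 0 (mod 11), P does NOT lie on the curve.


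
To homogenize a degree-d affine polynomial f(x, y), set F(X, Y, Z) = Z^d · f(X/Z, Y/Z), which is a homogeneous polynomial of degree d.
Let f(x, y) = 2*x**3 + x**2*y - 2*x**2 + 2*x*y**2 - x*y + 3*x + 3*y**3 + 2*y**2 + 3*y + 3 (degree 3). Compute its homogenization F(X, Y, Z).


F(X, Y, Z) = 2*X**3 + X**2*Y - 2*X**2*Z + 2*X*Y**2 - X*Y*Z + 3*X*Z**2 + 3*Y**3 + 2*Y**2*Z + 3*Y*Z**2 + 3*Z**3

deg(f) = 3.
Substitute x = X/Z, y = Y/Z into f, then multiply by Z^3.
  monomial 2·x^3·y^0 ↦ 2·X^3·Y^0·Z^0.
  monomial 1·x^2·y^1 ↦ 1·X^2·Y^1·Z^0.
  monomial -2·x^2·y^0 ↦ -2·X^2·Y^0·Z^1.
  monomial 2·x^1·y^2 ↦ 2·X^1·Y^2·Z^0.
  monomial -1·x^1·y^1 ↦ -1·X^1·Y^1·Z^1.
  monomial 3·x^1·y^0 ↦ 3·X^1·Y^0·Z^2.
  monomial 3·x^0·y^3 ↦ 3·X^0·Y^3·Z^0.
  monomial 2·x^0·y^2 ↦ 2·X^0·Y^2·Z^1.
  monomial 3·x^0·y^1 ↦ 3·X^0·Y^1·Z^2.
  monomial 3·x^0·y^0 ↦ 3·X^0·Y^0·Z^3.
Collecting: F(X, Y, Z) = 2*X**3 + X**2*Y - 2*X**2*Z + 2*X*Y**2 - X*Y*Z + 3*X*Z**2 + 3*Y**3 + 2*Y**2*Z + 3*Y*Z**2 + 3*Z**3.


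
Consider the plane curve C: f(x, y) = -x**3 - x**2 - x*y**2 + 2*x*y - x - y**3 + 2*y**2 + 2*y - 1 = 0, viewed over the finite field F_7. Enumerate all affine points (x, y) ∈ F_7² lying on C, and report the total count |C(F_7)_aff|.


Affine F_7-points: {(0, 6), (1, 1), (1, 2), (1, 5), (4, 5), (6, 0), (6, 3)}; count = 7.

For each of the 49 pairs (x, y) ∈ F_7², evaluate f(x, y) mod 7. Record the zeros.
  x = 0: [0↦6, 1↦2, 2↦3, 3↦3, 4↦3, 5↦4, 6↦0]  zeros at y ∈ {6}
  x = 1: [0↦3, 1↦0, 2↦0, 3↦4, 4↦6, 5↦0, 6↦1]  zeros at y ∈ {1, 2, 5}
  x = 2: [0↦6, 1↦4, 2↦3, 3↦4, 4↦1, 5↦2, 6↦1]  zeros at y ∈ ∅
  x = 3: [0↦2, 1↦1, 2↦6, 3↦4, 4↦3, 5↦4, 6↦1]  zeros at y ∈ ∅
  x = 4: [0↦6, 1↦6, 2↦3, 3↦5, 4↦6, 5↦0, 6↦2]  zeros at y ∈ {5}
  x = 5: [0↦5, 1↦6, 2↦2, 3↦1, 4↦4, 5↦5, 6↦5]  zeros at y ∈ ∅
  x = 6: [0↦0, 1↦2, 2↦4, 3↦0, 4↦5, 5↦6, 6↦4]  zeros at y ∈ {0, 3}
Collecting zeros: affine points = {(0, 6), (1, 1), (1, 2), (1, 5), (4, 5), (6, 0), (6, 3)}.
Total count |C(F_7)_aff| = 7.


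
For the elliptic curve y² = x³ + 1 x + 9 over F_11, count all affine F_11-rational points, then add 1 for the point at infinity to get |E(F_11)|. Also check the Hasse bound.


Affine points = {(0, 3), (0, 8), (1, 0), (4, 0), (6, 0), (8, 1), (8, 10)}; affine count = 7; |E(F_11)| = 8.

Discriminant check: Δ ∝ 4a³ + 27b² = 4·1³ + 27·9² = 4·1 + 27·81 ≡ 2 (mod 11). Nonzero ⇒ E is nonsingular.
For each x ∈ F_11, compute rhs = x³ + 1·x + 9 mod 11, then count y ∈ F_11 with y² ≡ rhs.
  x = 0: rhs = 9, matching y values: 3, 8 (2 points).
  x = 1: rhs = 0, matching y values: 0 (1 points).
  x = 2: rhs = 8, matching y values: none (0 points).
  x = 3: rhs = 6, matching y values: none (0 points).
  x = 4: rhs = 0, matching y values: 0 (1 points).
  x = 5: rhs = 7, matching y values: none (0 points).
  x = 6: rhs = 0, matching y values: 0 (1 points).
  x = 7: rhs = 7, matching y values: none (0 points).
  x = 8: rhs = 1, matching y values: 1, 10 (2 points).
  x = 9: rhs = 10, matching y values: none (0 points).
  x = 10: rhs = 7, matching y values: none (0 points).
Total affine count: 7.
Full point count |E(F_11)| = 7 + 1 = 8.
Hasse bound: |8 − (11+1)| = |-4| = 4 ≤ 2√11 ≈ 6.6332 ✓.


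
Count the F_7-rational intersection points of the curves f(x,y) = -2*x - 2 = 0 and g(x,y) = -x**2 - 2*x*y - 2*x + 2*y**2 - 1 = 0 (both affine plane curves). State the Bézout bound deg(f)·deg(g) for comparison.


Common zeros: {(6, 0), (6, 6)}; count = 2; Bézout bound = 2.

deg(f) = 1, deg(g) = 2, so Bézout bound = 2.
Scan x ∈ F_7. For each x, list the y ∈ F_7 with f(x, y) ≡ 0 and those with g(x, y) ≡ 0 (mod 7); the common zeros in that column are the intersection.
  x = 0: f ≡ 0 at y ∈ ∅; g ≡ 0 at y ∈ {2, 5}; common: ∅.
  x = 1: f ≡ 0 at y ∈ ∅; g ≡ 0 at y ∈ {2, 6}; common: ∅.
  x = 2: f ≡ 0 at y ∈ ∅; g ≡ 0 at y ∈ {4, 5}; common: ∅.
  x = 3: f ≡ 0 at y ∈ ∅; g ≡ 0 at y ∈ ∅; common: ∅.
  x = 4: f ≡ 0 at y ∈ ∅; g ≡ 0 at y ∈ ∅; common: ∅.
  x = 5: f ≡ 0 at y ∈ ∅; g ≡ 0 at y ∈ ∅; common: ∅.
  x = 6: f ≡ 0 at y ∈ {0, 1, 2, 3, 4, 5, 6}; g ≡ 0 at y ∈ {0, 6}; common: {0, 6}.
Collecting: common zeros = {(6, 0), (6, 6)}, so the count is 2.
Comparison with the Bézout bound: 2 ≤ 2 = deg(f)·deg(g), as expected for curves with no common component (the bound is attained).


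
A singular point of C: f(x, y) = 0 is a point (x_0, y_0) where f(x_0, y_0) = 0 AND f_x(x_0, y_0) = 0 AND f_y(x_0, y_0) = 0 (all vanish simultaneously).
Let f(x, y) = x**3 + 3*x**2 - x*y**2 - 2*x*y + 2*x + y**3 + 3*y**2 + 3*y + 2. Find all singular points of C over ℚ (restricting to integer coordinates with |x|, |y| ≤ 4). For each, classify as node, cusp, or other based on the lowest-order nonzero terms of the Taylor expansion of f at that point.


Singular points: {(-1, -1)}; classification: cusp.

Compute partial derivatives:
  f_x = 3*x**2 + 6*x - y**2 - 2*y + 2.
  f_y = -2*x*y - 2*x + 3*y**2 + 6*y + 3.
Scan x_0 ∈ {−4, ..., 4}. For each x_0, f_y(x_0, y) is a polynomial in y; find its integer roots y ∈ {−4, ..., 4}, then test f_x and f at those candidates.
  x = -4: f_y(-4, y) = 3*y**2 + 14*y + 11; vanishes at y ∈ {-1}. (-4, -1): f_x = 27 ≠ 0.
  x = -3: f_y(-3, y) = 3*y**2 + 12*y + 9; vanishes at y ∈ {-3, -1}. (-3, -3): f_x = 8 ≠ 0; (-3, -1): f_x = 12 ≠ 0.
  x = -2: f_y(-2, y) = 3*y**2 + 10*y + 7; vanishes at y ∈ {-1}. (-2, -1): f_x = 3 ≠ 0.
  x = -1: f_y(-1, y) = 3*y**2 + 8*y + 5; vanishes at y ∈ {-1}. (-1, -1): f_x = 0, f = 0 — SINGULAR.
  x = 0: f_y(0, y) = 3*y**2 + 6*y + 3; vanishes at y ∈ {-1}. (0, -1): f_x = 3 ≠ 0.
  x = 1: f_y(1, y) = 3*y**2 + 4*y + 1; vanishes at y ∈ {-1}. (1, -1): f_x = 12 ≠ 0.
  x = 2: f_y(2, y) = 3*y**2 + 2*y - 1; vanishes at y ∈ {-1}. (2, -1): f_x = 27 ≠ 0.
  x = 3: f_y(3, y) = 3*y**2 - 3; vanishes at y ∈ {-1, 1}. (3, -1): f_x = 48 ≠ 0; (3, 1): f_x = 44 ≠ 0.
  x = 4: f_y(4, y) = 3*y**2 - 2*y - 5; vanishes at y ∈ {-1}. (4, -1): f_x = 75 ≠ 0.
Only singular point on the grid: (-1, -1).
Classify: substitute x = -1 + u, y = -1 + v and expand: f = u**3 - u*v**2 + v**3 + v**2.
No constant or linear terms (consistent with a singular point). Quadratic part: v**2. Cubic part: u**3 - u*v**2 + v**3.
The quadratic part v**2 is a perfect square, so there is a single (double) tangent line v = 0, i.e. y = -1. Restricting the cubic part to that line (v = 0) leaves u**3 ≠ 0, so f is not divisible by v and the branch is v² ≈ -u**3 to lowest order — this is a cusp.
Classification: cusp.


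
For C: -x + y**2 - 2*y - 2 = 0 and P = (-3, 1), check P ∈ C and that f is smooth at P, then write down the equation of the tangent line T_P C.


Tangent line at P: -x - 3 = 0.

Step 1: f(-3, 1) = 0, so P lies on C.
Step 2: partial derivatives
  f_x(x, y) = -1, f_y(x, y) = 2*y - 2.
  f_x(P) = -1, f_y(P) = 0 (gradient nonzero, so P is smooth).
Step 3: tangent line at P: -1·(x − -3) + 0·(y − 1) = 0.
Expanding: -x - 3 = 0.


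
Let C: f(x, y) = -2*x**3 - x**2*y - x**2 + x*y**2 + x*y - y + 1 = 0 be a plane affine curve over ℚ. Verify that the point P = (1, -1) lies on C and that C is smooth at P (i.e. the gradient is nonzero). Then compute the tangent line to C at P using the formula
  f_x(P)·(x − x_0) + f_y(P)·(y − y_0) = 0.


Tangent line at P: -6*x - 3*y + 3 = 0.

Step 1: f(1, -1) = 0, so P lies on C.
Step 2: partial derivatives
  f_x(x, y) = -6*x**2 - 2*x*y - 2*x + y**2 + y, f_y(x, y) = -x**2 + 2*x*y + x - 1.
  f_x(P) = -6, f_y(P) = -3 (gradient nonzero, so P is smooth).
Step 3: tangent line at P: -6·(x − 1) + -3·(y − -1) = 0.
Expanding: -6*x - 3*y + 3 = 0.


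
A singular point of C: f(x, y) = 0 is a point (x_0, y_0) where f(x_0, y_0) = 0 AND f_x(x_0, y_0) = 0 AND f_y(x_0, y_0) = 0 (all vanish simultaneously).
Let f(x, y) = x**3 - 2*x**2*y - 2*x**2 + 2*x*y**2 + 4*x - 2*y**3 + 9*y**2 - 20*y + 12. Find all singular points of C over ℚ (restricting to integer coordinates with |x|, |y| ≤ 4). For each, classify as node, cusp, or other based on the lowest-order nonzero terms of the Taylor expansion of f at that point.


Singular points: {(2, 2)}; classification: cusp.

Compute partial derivatives:
  f_x = 3*x**2 - 4*x*y - 4*x + 2*y**2 + 4.
  f_y = -2*x**2 + 4*x*y - 6*y**2 + 18*y - 20.
Scan x_0 ∈ {−4, ..., 4}. For each x_0, f_y(x_0, y) is a polynomial in y; find its integer roots y ∈ {−4, ..., 4}, then test f_x and f at those candidates.
  x = -4: f_y(-4, y) = -6*y**2 + 2*y - 52; no integer root y with |y| ≤ 4.
  x = -3: f_y(-3, y) = -6*y**2 + 6*y - 38; no integer root y with |y| ≤ 4.
  x = -2: f_y(-2, y) = -6*y**2 + 10*y - 28; no integer root y with |y| ≤ 4.
  x = -1: f_y(-1, y) = -6*y**2 + 14*y - 22; no integer root y with |y| ≤ 4.
  x = 0: f_y(0, y) = -6*y**2 + 18*y - 20; no integer root y with |y| ≤ 4.
  x = 1: f_y(1, y) = -6*y**2 + 22*y - 22; no integer root y with |y| ≤ 4.
  x = 2: f_y(2, y) = -6*y**2 + 26*y - 28; vanishes at y ∈ {2}. (2, 2): f_x = 0, f = 0 — SINGULAR.
  x = 3: f_y(3, y) = -6*y**2 + 30*y - 38; no integer root y with |y| ≤ 4.
  x = 4: f_y(4, y) = -6*y**2 + 34*y - 52; no integer root y with |y| ≤ 4.
Only singular point on the grid: (2, 2).
Classify: substitute x = 2 + u, y = 2 + v and expand: f = u**3 - 2*u**2*v + 2*u*v**2 - 2*v**3 + v**2.
No constant or linear terms (consistent with a singular point). Quadratic part: v**2. Cubic part: u**3 - 2*u**2*v + 2*u*v**2 - 2*v**3.
The quadratic part v**2 is a perfect square, so there is a single (double) tangent line v = 0, i.e. y = 2. Restricting the cubic part to that line (v = 0) leaves u**3 ≠ 0, so f is not divisible by v and the branch is v² ≈ -u**3 to lowest order — this is a cusp.
Classification: cusp.


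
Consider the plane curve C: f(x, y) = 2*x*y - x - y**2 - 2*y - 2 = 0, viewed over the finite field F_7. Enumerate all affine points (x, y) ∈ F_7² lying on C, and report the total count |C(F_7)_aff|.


Affine F_7-points: {(1, 2), (1, 5), (2, 3), (2, 6), (5, 0), (5, 1)}; count = 6.

For each of the 49 pairs (x, y) ∈ F_7², evaluate f(x, y) mod 7. Record the zeros.
  x = 0: [0↦5, 1↦2, 2↦4, 3↦4, 4↦2, 5↦5, 6↦6]  zeros at y ∈ ∅
  x = 1: [0↦4, 1↦3, 2↦0, 3↦2, 4↦2, 5↦0, 6↦3]  zeros at y ∈ {2, 5}
  x = 2: [0↦3, 1↦4, 2↦3, 3↦0, 4↦2, 5↦2, 6↦0]  zeros at y ∈ {3, 6}
  x = 3: [0↦2, 1↦5, 2↦6, 3↦5, 4↦2, 5↦4, 6↦4]  zeros at y ∈ ∅
  x = 4: [0↦1, 1↦6, 2↦2, 3↦3, 4↦2, 5↦6, 6↦1]  zeros at y ∈ ∅
  x = 5: [0↦0, 1↦0, 2↦5, 3↦1, 4↦2, 5↦1, 6↦5]  zeros at y ∈ {0, 1}
  x = 6: [0↦6, 1↦1, 2↦1, 3↦6, 4↦2, 5↦3, 6↦2]  zeros at y ∈ ∅
Collecting zeros: affine points = {(1, 2), (1, 5), (2, 3), (2, 6), (5, 0), (5, 1)}.
Total count |C(F_7)_aff| = 6.


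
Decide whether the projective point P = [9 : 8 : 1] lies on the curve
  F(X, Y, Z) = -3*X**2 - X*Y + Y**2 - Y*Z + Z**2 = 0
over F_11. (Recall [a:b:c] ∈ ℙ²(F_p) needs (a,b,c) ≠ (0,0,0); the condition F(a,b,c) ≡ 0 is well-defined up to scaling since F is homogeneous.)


F(9,8,1) ≡ 6 (mod 11); P is NOT on the curve.

Evaluate F(9, 8, 1) term-by-term (mod 11).
  -3*X**2 ↦ -3·81·1·1 = -243
  -X*Y ↦ -1·9·8·1 = -72
  Y**2 ↦ 1·1·64·1 = 64
  -Y*Z ↦ -1·1·8·1 = -8
  Z**2 ↦ 1·1·1·1 = 1
Sum: F(9, 8, 1) = (-243) + (-72) + (64) + (-8) + (1) = -258.
Reducing mod 11: -258 ≡ 6 (mod 11).
Since F(a, b, c) ≡ 6 ≠ 0 (mod 11), P does NOT lie on the curve.


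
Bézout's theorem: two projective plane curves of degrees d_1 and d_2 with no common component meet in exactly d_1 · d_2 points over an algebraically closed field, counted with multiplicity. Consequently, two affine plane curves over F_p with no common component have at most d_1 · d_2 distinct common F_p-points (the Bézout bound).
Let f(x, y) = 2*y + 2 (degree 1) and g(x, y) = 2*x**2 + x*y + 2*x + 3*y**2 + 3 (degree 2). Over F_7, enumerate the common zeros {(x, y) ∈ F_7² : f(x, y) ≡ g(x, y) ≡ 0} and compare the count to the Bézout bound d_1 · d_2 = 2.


Common zeros: {(4, 6), (6, 6)}; count = 2; Bézout bound = 2.

deg(f) = 1, deg(g) = 2, so Bézout bound = 2.
Scan x ∈ F_7. For each x, list the y ∈ F_7 with f(x, y) ≡ 0 and those with g(x, y) ≡ 0 (mod 7); the common zeros in that column are the intersection.
  x = 0: f ≡ 0 at y ∈ {6}; g ≡ 0 at y ∈ ∅; common: ∅.
  x = 1: f ≡ 0 at y ∈ {6}; g ≡ 0 at y ∈ {0, 2}; common: ∅.
  x = 2: f ≡ 0 at y ∈ {6}; g ≡ 0 at y ∈ ∅; common: ∅.
  x = 3: f ≡ 0 at y ∈ {6}; g ≡ 0 at y ∈ {3}; common: ∅.
  x = 4: f ≡ 0 at y ∈ {6}; g ≡ 0 at y ∈ {2, 6}; common: {6}.
  x = 5: f ≡ 0 at y ∈ {6}; g ≡ 0 at y ∈ {0, 3}; common: ∅.
  x = 6: f ≡ 0 at y ∈ {6}; g ≡ 0 at y ∈ {6}; common: {6}.
Collecting: common zeros = {(4, 6), (6, 6)}, so the count is 2.
Comparison with the Bézout bound: 2 ≤ 2 = deg(f)·deg(g), as expected for curves with no common component (the bound is attained).


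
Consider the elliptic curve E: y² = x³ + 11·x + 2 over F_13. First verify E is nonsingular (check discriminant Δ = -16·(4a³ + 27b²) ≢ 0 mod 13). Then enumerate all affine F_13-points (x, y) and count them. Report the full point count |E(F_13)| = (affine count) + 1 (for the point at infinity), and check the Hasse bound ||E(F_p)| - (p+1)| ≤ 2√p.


Affine points = {(1, 1), (1, 12), (3, 6), (3, 7), (5, 0), (8, 2), (8, 11), (12, 4), (12, 9)}; affine count = 9; |E(F_13)| = 10.

Discriminant check: Δ ∝ 4a³ + 27b² = 4·11³ + 27·2² = 4·1331 + 27·4 ≡ 11 (mod 13). Nonzero ⇒ E is nonsingular.
For each x ∈ F_13, compute rhs = x³ + 11·x + 2 mod 13, then count y ∈ F_13 with y² ≡ rhs.
  x = 0: rhs = 2, matching y values: none (0 points).
  x = 1: rhs = 1, matching y values: 1, 12 (2 points).
  x = 2: rhs = 6, matching y values: none (0 points).
  x = 3: rhs = 10, matching y values: 6, 7 (2 points).
  x = 4: rhs = 6, matching y values: none (0 points).
  x = 5: rhs = 0, matching y values: 0 (1 points).
  x = 6: rhs = 11, matching y values: none (0 points).
  x = 7: rhs = 6, matching y values: none (0 points).
  x = 8: rhs = 4, matching y values: 2, 11 (2 points).
  x = 9: rhs = 11, matching y values: none (0 points).
  x = 10: rhs = 7, matching y values: none (0 points).
  x = 11: rhs = 11, matching y values: none (0 points).
  x = 12: rhs = 3, matching y values: 4, 9 (2 points).
Total affine count: 9.
Full point count |E(F_13)| = 9 + 1 = 10.
Hasse bound: |10 − (13+1)| = |-4| = 4 ≤ 2√13 ≈ 7.2111 ✓.


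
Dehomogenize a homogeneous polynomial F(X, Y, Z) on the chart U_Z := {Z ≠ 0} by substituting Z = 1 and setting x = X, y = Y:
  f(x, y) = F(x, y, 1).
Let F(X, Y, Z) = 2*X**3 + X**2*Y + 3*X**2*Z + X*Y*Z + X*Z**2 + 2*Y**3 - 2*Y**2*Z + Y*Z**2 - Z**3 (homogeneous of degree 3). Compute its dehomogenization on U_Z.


f(x, y) = 2*x**3 + x**2*y + 3*x**2 + x*y + x + 2*y**3 - 2*y**2 + y - 1

On U_Z we set Z = 1. Each monomial c·X^i·Y^j·Z^k in F becomes c·x^i·y^j·1^k = c·x^i·y^j.
Substituting Z = 1: F(X, Y, 1) = 2*x**3 + x**2*y + 3*x**2 + x*y + x + 2*y**3 - 2*y**2 + y - 1.
Note: deg(f) ≤ deg(F) = 3; strict inequality happens when F is divisible by Z (lost terms).


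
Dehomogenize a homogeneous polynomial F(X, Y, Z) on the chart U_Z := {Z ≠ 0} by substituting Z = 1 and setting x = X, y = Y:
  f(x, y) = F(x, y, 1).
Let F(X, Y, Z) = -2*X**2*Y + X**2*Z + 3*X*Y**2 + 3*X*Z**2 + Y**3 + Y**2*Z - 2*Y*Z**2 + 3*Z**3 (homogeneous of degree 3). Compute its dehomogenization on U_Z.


f(x, y) = -2*x**2*y + x**2 + 3*x*y**2 + 3*x + y**3 + y**2 - 2*y + 3

On U_Z we set Z = 1. Each monomial c·X^i·Y^j·Z^k in F becomes c·x^i·y^j·1^k = c·x^i·y^j.
Substituting Z = 1: F(X, Y, 1) = -2*x**2*y + x**2 + 3*x*y**2 + 3*x + y**3 + y**2 - 2*y + 3.
Note: deg(f) ≤ deg(F) = 3; strict inequality happens when F is divisible by Z (lost terms).


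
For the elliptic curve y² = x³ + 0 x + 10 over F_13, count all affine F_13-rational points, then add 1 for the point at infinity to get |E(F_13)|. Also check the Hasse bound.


Affine points = {(0, 6), (0, 7), (4, 3), (4, 10), (10, 3), (10, 10), (12, 3), (12, 10)}; affine count = 8; |E(F_13)| = 9.

Discriminant check: Δ ∝ 4a³ + 27b² = 4·0³ + 27·10² = 4·0 + 27·100 ≡ 9 (mod 13). Nonzero ⇒ E is nonsingular.
For each x ∈ F_13, compute rhs = x³ + 0·x + 10 mod 13, then count y ∈ F_13 with y² ≡ rhs.
  x = 0: rhs = 10, matching y values: 6, 7 (2 points).
  x = 1: rhs = 11, matching y values: none (0 points).
  x = 2: rhs = 5, matching y values: none (0 points).
  x = 3: rhs = 11, matching y values: none (0 points).
  x = 4: rhs = 9, matching y values: 3, 10 (2 points).
  x = 5: rhs = 5, matching y values: none (0 points).
  x = 6: rhs = 5, matching y values: none (0 points).
  x = 7: rhs = 2, matching y values: none (0 points).
  x = 8: rhs = 2, matching y values: none (0 points).
  x = 9: rhs = 11, matching y values: none (0 points).
  x = 10: rhs = 9, matching y values: 3, 10 (2 points).
  x = 11: rhs = 2, matching y values: none (0 points).
  x = 12: rhs = 9, matching y values: 3, 10 (2 points).
Total affine count: 8.
Full point count |E(F_13)| = 8 + 1 = 9.
Hasse bound: |9 − (13+1)| = |-5| = 5 ≤ 2√13 ≈ 7.2111 ✓.


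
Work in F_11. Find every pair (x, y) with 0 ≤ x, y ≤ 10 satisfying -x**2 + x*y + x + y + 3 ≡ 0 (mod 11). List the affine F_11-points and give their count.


Affine F_11-points: {(0, 8), (1, 4), (2, 7), (3, 9), (4, 4), (5, 1), (6, 7), (7, 9), (8, 1), (9, 8)}; count = 10.

For each of the 121 pairs (x, y) ∈ F_11², evaluate f(x, y) mod 11. Record the zeros.
  x = 0: [0↦3, 1↦4, 2↦5, 3↦6, 4↦7, 5↦8, 6↦9, 7↦10, 8↦0, 9↦1, 10↦2]  zeros at y ∈ {8}
  x = 1: [0↦3, 1↦5, 2↦7, 3↦9, 4↦0, 5↦2, 6↦4, 7↦6, 8↦8, 9↦10, 10↦1]  zeros at y ∈ {4}
  x = 2: [0↦1, 1↦4, 2↦7, 3↦10, 4↦2, 5↦5, 6↦8, 7↦0, 8↦3, 9↦6, 10↦9]  zeros at y ∈ {7}
  x = 3: [0↦8, 1↦1, 2↦5, 3↦9, 4↦2, 5↦6, 6↦10, 7↦3, 8↦7, 9↦0, 10↦4]  zeros at y ∈ {9}
  x = 4: [0↦2, 1↦7, 2↦1, 3↦6, 4↦0, 5↦5, 6↦10, 7↦4, 8↦9, 9↦3, 10↦8]  zeros at y ∈ {4}
  x = 5: [0↦5, 1↦0, 2↦6, 3↦1, 4↦7, 5↦2, 6↦8, 7↦3, 8↦9, 9↦4, 10↦10]  zeros at y ∈ {1}
  x = 6: [0↦6, 1↦2, 2↦9, 3↦5, 4↦1, 5↦8, 6↦4, 7↦0, 8↦7, 9↦3, 10↦10]  zeros at y ∈ {7}
  x = 7: [0↦5, 1↦2, 2↦10, 3↦7, 4↦4, 5↦1, 6↦9, 7↦6, 8↦3, 9↦0, 10↦8]  zeros at y ∈ {9}
  x = 8: [0↦2, 1↦0, 2↦9, 3↦7, 4↦5, 5↦3, 6↦1, 7↦10, 8↦8, 9↦6, 10↦4]  zeros at y ∈ {1}
  x = 9: [0↦8, 1↦7, 2↦6, 3↦5, 4↦4, 5↦3, 6↦2, 7↦1, 8↦0, 9↦10, 10↦9]  zeros at y ∈ {8}
  x = 10: [0↦1, 1↦1, 2↦1, 3↦1, 4↦1, 5↦1, 6↦1, 7↦1, 8↦1, 9↦1, 10↦1]  zeros at y ∈ ∅
Collecting zeros: affine points = {(0, 8), (1, 4), (2, 7), (3, 9), (4, 4), (5, 1), (6, 7), (7, 9), (8, 1), (9, 8)}.
Total count |C(F_11)_aff| = 10.


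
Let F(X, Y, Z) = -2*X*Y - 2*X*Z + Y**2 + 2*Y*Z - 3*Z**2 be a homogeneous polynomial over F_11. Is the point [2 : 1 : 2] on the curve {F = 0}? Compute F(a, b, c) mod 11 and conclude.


F(2,1,2) ≡ 3 (mod 11); P is NOT on the curve.

Evaluate F(2, 1, 2) term-by-term (mod 11).
  -2*X*Y ↦ -2·2·1·1 = -4
  -2*X*Z ↦ -2·2·1·2 = -8
  Y**2 ↦ 1·1·1·1 = 1
  2*Y*Z ↦ 2·1·1·2 = 4
  -3*Z**2 ↦ -3·1·1·4 = -12
Sum: F(2, 1, 2) = (-4) + (-8) + (1) + (4) + (-12) = -19.
Reducing mod 11: -19 ≡ 3 (mod 11).
Since F(a, b, c) ≡ 3 ≠ 0 (mod 11), P does NOT lie on the curve.


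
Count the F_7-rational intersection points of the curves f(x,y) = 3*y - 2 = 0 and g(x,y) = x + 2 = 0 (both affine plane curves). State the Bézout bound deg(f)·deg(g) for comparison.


Common zeros: {(5, 3)}; count = 1; Bézout bound = 1.

deg(f) = 1, deg(g) = 1, so Bézout bound = 1.
Scan x ∈ F_7. For each x, list the y ∈ F_7 with f(x, y) ≡ 0 and those with g(x, y) ≡ 0 (mod 7); the common zeros in that column are the intersection.
  x = 0: f ≡ 0 at y ∈ {3}; g ≡ 0 at y ∈ ∅; common: ∅.
  x = 1: f ≡ 0 at y ∈ {3}; g ≡ 0 at y ∈ ∅; common: ∅.
  x = 2: f ≡ 0 at y ∈ {3}; g ≡ 0 at y ∈ ∅; common: ∅.
  x = 3: f ≡ 0 at y ∈ {3}; g ≡ 0 at y ∈ ∅; common: ∅.
  x = 4: f ≡ 0 at y ∈ {3}; g ≡ 0 at y ∈ ∅; common: ∅.
  x = 5: f ≡ 0 at y ∈ {3}; g ≡ 0 at y ∈ {0, 1, 2, 3, 4, 5, 6}; common: {3}.
  x = 6: f ≡ 0 at y ∈ {3}; g ≡ 0 at y ∈ ∅; common: ∅.
Collecting: common zeros = {(5, 3)}, so the count is 1.
Comparison with the Bézout bound: 1 ≤ 1 = deg(f)·deg(g), as expected for curves with no common component (the bound is attained).


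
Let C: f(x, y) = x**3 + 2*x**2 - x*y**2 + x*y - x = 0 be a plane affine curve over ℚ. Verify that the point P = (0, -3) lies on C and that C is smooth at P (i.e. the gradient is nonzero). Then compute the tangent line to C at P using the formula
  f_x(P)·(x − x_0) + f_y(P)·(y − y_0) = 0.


Tangent line at P: -13*x = 0.

Step 1: f(0, -3) = 0, so P lies on C.
Step 2: partial derivatives
  f_x(x, y) = 3*x**2 + 4*x - y**2 + y - 1, f_y(x, y) = -2*x*y + x.
  f_x(P) = -13, f_y(P) = 0 (gradient nonzero, so P is smooth).
Step 3: tangent line at P: -13·(x − 0) + 0·(y − -3) = 0.
Expanding: -13*x = 0.


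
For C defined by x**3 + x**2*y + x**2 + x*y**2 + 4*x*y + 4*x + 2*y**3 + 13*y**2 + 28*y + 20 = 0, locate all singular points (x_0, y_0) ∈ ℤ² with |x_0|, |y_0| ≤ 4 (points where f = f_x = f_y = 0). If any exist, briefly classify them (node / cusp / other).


Singular points: {(0, -2)}; classification: node.

Compute partial derivatives:
  f_x = 3*x**2 + 2*x*y + 2*x + y**2 + 4*y + 4.
  f_y = x**2 + 2*x*y + 4*x + 6*y**2 + 26*y + 28.
Scan x_0 ∈ {−4, ..., 4}. For each x_0, f_y(x_0, y) is a polynomial in y; find its integer roots y ∈ {−4, ..., 4}, then test f_x and f at those candidates.
  x = -4: f_y(-4, y) = 6*y**2 + 18*y + 28; no integer root y with |y| ≤ 4.
  x = -3: f_y(-3, y) = 6*y**2 + 20*y + 25; no integer root y with |y| ≤ 4.
  x = -2: f_y(-2, y) = 6*y**2 + 22*y + 24; no integer root y with |y| ≤ 4.
  x = -1: f_y(-1, y) = 6*y**2 + 24*y + 25; no integer root y with |y| ≤ 4.
  x = 0: f_y(0, y) = 6*y**2 + 26*y + 28; vanishes at y ∈ {-2}. (0, -2): f_x = 0, f = 0 — SINGULAR.
  x = 1: f_y(1, y) = 6*y**2 + 28*y + 33; no integer root y with |y| ≤ 4.
  x = 2: f_y(2, y) = 6*y**2 + 30*y + 40; no integer root y with |y| ≤ 4.
  x = 3: f_y(3, y) = 6*y**2 + 32*y + 49; no integer root y with |y| ≤ 4.
  x = 4: f_y(4, y) = 6*y**2 + 34*y + 60; no integer root y with |y| ≤ 4.
Only singular point on the grid: (0, -2).
Classify: substitute x = 0 + u, y = -2 + v and expand: f = u**3 + u**2*v - u**2 + u*v**2 + 2*v**3 + v**2.
No constant or linear terms (consistent with a singular point). Quadratic part: -u**2 + v**2. Cubic part: u**3 + u**2*v + u*v**2 + 2*v**3.
The quadratic part v**2 - u**2 = (v − u)(v + u) splits into two distinct linear factors, so there are two distinct tangent lines y − -2 = ±(x − 0) — this is a node (ordinary double point).
Classification: node.


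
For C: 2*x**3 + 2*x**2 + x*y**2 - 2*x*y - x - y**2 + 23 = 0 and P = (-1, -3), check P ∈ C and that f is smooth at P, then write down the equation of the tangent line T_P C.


Tangent line at P: 16*x + 14*y + 58 = 0.

Step 1: f(-1, -3) = 0, so P lies on C.
Step 2: partial derivatives
  f_x(x, y) = 6*x**2 + 4*x + y**2 - 2*y - 1, f_y(x, y) = 2*x*y - 2*x - 2*y.
  f_x(P) = 16, f_y(P) = 14 (gradient nonzero, so P is smooth).
Step 3: tangent line at P: 16·(x − -1) + 14·(y − -3) = 0.
Expanding: 16*x + 14*y + 58 = 0.


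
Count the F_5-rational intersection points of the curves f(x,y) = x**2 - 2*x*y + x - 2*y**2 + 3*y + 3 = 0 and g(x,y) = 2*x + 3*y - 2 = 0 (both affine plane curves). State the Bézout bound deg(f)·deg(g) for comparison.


Common zeros: {(1, 0), (4, 3)}; count = 2; Bézout bound = 2.

deg(f) = 2, deg(g) = 1, so Bézout bound = 2.
Scan x ∈ F_5. For each x, list the y ∈ F_5 with f(x, y) ≡ 0 and those with g(x, y) ≡ 0 (mod 5); the common zeros in that column are the intersection.
  x = 0: f ≡ 0 at y ∈ ∅; g ≡ 0 at y ∈ {4}; common: ∅.
  x = 1: f ≡ 0 at y ∈ {0, 3}; g ≡ 0 at y ∈ {0}; common: {0}.
  x = 2: f ≡ 0 at y ∈ ∅; g ≡ 0 at y ∈ {1}; common: ∅.
  x = 3: f ≡ 0 at y ∈ {0, 1}; g ≡ 0 at y ∈ {2}; common: ∅.
  x = 4: f ≡ 0 at y ∈ {2, 3}; g ≡ 0 at y ∈ {3}; common: {3}.
Collecting: common zeros = {(1, 0), (4, 3)}, so the count is 2.
Comparison with the Bézout bound: 2 ≤ 2 = deg(f)·deg(g), as expected for curves with no common component (the bound is attained).


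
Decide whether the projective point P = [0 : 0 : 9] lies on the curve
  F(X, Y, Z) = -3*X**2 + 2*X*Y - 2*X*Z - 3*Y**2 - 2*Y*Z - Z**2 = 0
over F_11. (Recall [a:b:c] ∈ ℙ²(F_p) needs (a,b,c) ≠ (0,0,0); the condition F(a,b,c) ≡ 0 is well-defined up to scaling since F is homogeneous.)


F(0,0,9) ≡ 7 (mod 11); P is NOT on the curve.

Evaluate F(0, 0, 9) term-by-term (mod 11).
  -3*X**2 ↦ -3·0·1·1 = 0
  2*X*Y ↦ 2·0·0·1 = 0
  -2*X*Z ↦ -2·0·1·9 = 0
  -3*Y**2 ↦ -3·1·0·1 = 0
  -2*Y*Z ↦ -2·1·0·9 = 0
  -Z**2 ↦ -1·1·1·81 = -81
Sum: F(0, 0, 9) = (0) + (0) + (0) + (0) + (0) + (-81) = -81.
Reducing mod 11: -81 ≡ 7 (mod 11).
Since F(a, b, c) ≡ 7 ≠ 0 (mod 11), P does NOT lie on the curve.


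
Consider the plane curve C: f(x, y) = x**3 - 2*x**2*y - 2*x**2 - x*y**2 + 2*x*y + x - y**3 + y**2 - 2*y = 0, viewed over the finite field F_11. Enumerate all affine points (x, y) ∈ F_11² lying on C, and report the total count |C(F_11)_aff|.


Affine F_11-points: {(0, 0), (0, 5), (0, 7), (1, 0), (1, 3), (1, 8), (2, 2), (2, 6), (5, 1), (6, 4), (9, 10)}; count = 11.

For each of the 121 pairs (x, y) ∈ F_11², evaluate f(x, y) mod 11. Record the zeros.
  x = 0: [0↦0, 1↦9, 2↦3, 3↦9, 4↦10, 5↦0, 6↦6, 7↦0, 8↦9, 9↦5, 10↦4]  zeros at y ∈ {0, 5, 7}
  x = 1: [0↦0, 1↦8, 2↦10, 3↦0, 4↦5, 5↦8, 6↦3, 7↦6, 8↦0, 9↦1, 10↦3]  zeros at y ∈ {0, 3, 8}
  x = 2: [0↦2, 1↦5, 2↦0, 3↦3, 4↦8, 5↦9, 6↦0, 7↦8, 8↦5, 9↦7, 10↦8]  zeros at y ∈ {2, 6}
  x = 3: [0↦1, 1↦6, 2↦1, 3↦2, 4↦3, 5↦9, 6↦3, 7↦1, 8↦8, 9↦7, 10↦3]  zeros at y ∈ ∅
  x = 4: [0↦3, 1↦6, 2↦8, 3↦3, 4↦7, 5↦3, 6↦7, 7↦2, 8↦4, 9↦7, 10↦5]  zeros at y ∈ ∅
  x = 5: [0↦3, 1↦0, 2↦5, 3↦1, 4↦4, 5↦8, 6↦7, 7↦6, 8↦10, 9↦2, 10↦9]  zeros at y ∈ {1}
  x = 6: [0↦7, 1↦5, 2↦9, 3↦2, 4↦0, 5↦8, 6↦9, 7↦8, 8↦10, 9↦9, 10↦10]  zeros at y ∈ {4}
  x = 7: [0↦10, 1↦5, 2↦4, 3↦1, 4↦1, 5↦9, 6↦8, 7↦3, 8↦10, 9↦1, 10↦3]  zeros at y ∈ ∅
  x = 8: [0↦7, 1↦6, 2↦7, 3↦4, 4↦2, 5↦6, 6↦10, 7↦8, 8↦5, 9↦6, 10↦5]  zeros at y ∈ ∅
  x = 9: [0↦4, 1↦3, 2↦2, 3↦6, 4↦9, 5↦5, 6↦10, 7↦7, 8↦1, 9↦8, 10↦0]  zeros at y ∈ {10}
  x = 10: [0↦7, 1↦2, 2↦6, 3↦2, 4↦6, 5↦1, 6↦3, 7↦6, 8↦4, 9↦2, 10↦5]  zeros at y ∈ ∅
Collecting zeros: affine points = {(0, 0), (0, 5), (0, 7), (1, 0), (1, 3), (1, 8), (2, 2), (2, 6), (5, 1), (6, 4), (9, 10)}.
Total count |C(F_11)_aff| = 11.


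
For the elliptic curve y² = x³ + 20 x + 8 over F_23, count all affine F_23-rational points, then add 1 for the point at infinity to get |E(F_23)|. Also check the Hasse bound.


Affine points = {(0, 10), (0, 13), (1, 11), (1, 12), (3, 7), (3, 16), (5, 7), (5, 16), (7, 10), (7, 13), (8, 6), (8, 17), (10, 9), (10, 14), (11, 8), (11, 15), (13, 2), (13, 21), (15, 7), (15, 16), (16, 10), (16, 13), (18, 6), (18, 17), (19, 5), (19, 18), (20, 6), (20, 17), (21, 11), (21, 12)}; affine count = 30; |E(F_23)| = 31.

Discriminant check: Δ ∝ 4a³ + 27b² = 4·20³ + 27·8² = 4·8000 + 27·64 ≡ 10 (mod 23). Nonzero ⇒ E is nonsingular.
For each x ∈ F_23, compute rhs = x³ + 20·x + 8 mod 23, then count y ∈ F_23 with y² ≡ rhs.
  x = 0: rhs = 8, matching y values: 10, 13 (2 points).
  x = 1: rhs = 6, matching y values: 11, 12 (2 points).
  x = 2: rhs = 10, matching y values: none (0 points).
  x = 3: rhs = 3, matching y values: 7, 16 (2 points).
  x = 4: rhs = 14, matching y values: none (0 points).
  x = 5: rhs = 3, matching y values: 7, 16 (2 points).
  x = 6: rhs = 22, matching y values: none (0 points).
  x = 7: rhs = 8, matching y values: 10, 13 (2 points).
  x = 8: rhs = 13, matching y values: 6, 17 (2 points).
  x = 9: rhs = 20, matching y values: none (0 points).
  x = 10: rhs = 12, matching y values: 9, 14 (2 points).
  x = 11: rhs = 18, matching y values: 8, 15 (2 points).
  x = 12: rhs = 21, matching y values: none (0 points).
  x = 13: rhs = 4, matching y values: 2, 21 (2 points).
  x = 14: rhs = 19, matching y values: none (0 points).
  x = 15: rhs = 3, matching y values: 7, 16 (2 points).
  x = 16: rhs = 8, matching y values: 10, 13 (2 points).
  x = 17: rhs = 17, matching y values: none (0 points).
  x = 18: rhs = 13, matching y values: 6, 17 (2 points).
  x = 19: rhs = 2, matching y values: 5, 18 (2 points).
  x = 20: rhs = 13, matching y values: 6, 17 (2 points).
  x = 21: rhs = 6, matching y values: 11, 12 (2 points).
  x = 22: rhs = 10, matching y values: none (0 points).
Total affine count: 30.
Full point count |E(F_23)| = 30 + 1 = 31.
Hasse bound: |31 − (23+1)| = |7| = 7 ≤ 2√23 ≈ 9.5917 ✓.


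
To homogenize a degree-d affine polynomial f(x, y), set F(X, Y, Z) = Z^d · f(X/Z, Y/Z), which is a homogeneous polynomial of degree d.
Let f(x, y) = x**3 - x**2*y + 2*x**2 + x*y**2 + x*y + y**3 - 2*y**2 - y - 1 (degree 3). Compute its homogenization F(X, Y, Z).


F(X, Y, Z) = X**3 - X**2*Y + 2*X**2*Z + X*Y**2 + X*Y*Z + Y**3 - 2*Y**2*Z - Y*Z**2 - Z**3

deg(f) = 3.
Substitute x = X/Z, y = Y/Z into f, then multiply by Z^3.
  monomial 1·x^3·y^0 ↦ 1·X^3·Y^0·Z^0.
  monomial -1·x^2·y^1 ↦ -1·X^2·Y^1·Z^0.
  monomial 2·x^2·y^0 ↦ 2·X^2·Y^0·Z^1.
  monomial 1·x^1·y^2 ↦ 1·X^1·Y^2·Z^0.
  monomial 1·x^1·y^1 ↦ 1·X^1·Y^1·Z^1.
  monomial 1·x^0·y^3 ↦ 1·X^0·Y^3·Z^0.
  monomial -2·x^0·y^2 ↦ -2·X^0·Y^2·Z^1.
  monomial -1·x^0·y^1 ↦ -1·X^0·Y^1·Z^2.
  monomial -1·x^0·y^0 ↦ -1·X^0·Y^0·Z^3.
Collecting: F(X, Y, Z) = X**3 - X**2*Y + 2*X**2*Z + X*Y**2 + X*Y*Z + Y**3 - 2*Y**2*Z - Y*Z**2 - Z**3.


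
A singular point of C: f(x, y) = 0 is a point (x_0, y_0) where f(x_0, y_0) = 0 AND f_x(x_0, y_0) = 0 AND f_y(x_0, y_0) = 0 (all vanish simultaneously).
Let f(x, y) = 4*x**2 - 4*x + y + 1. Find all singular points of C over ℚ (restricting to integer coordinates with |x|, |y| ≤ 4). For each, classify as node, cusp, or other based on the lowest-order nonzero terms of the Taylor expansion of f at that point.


No singular points in the scanned grid; C is smooth there.

Compute partial derivatives:
  f_x = 8*x - 4.
  f_y = 1.
f_y = 1 is a nonzero constant, so f_y never vanishes: no point (x, y) can satisfy f = f_x = f_y = 0. In particular no (x, y) ∈ {−4, ..., 4}² is singular; the curve is smooth.


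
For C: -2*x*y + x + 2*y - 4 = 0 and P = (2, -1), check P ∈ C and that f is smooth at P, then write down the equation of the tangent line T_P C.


Tangent line at P: 3*x - 2*y - 8 = 0.

Step 1: f(2, -1) = 0, so P lies on C.
Step 2: partial derivatives
  f_x(x, y) = 1 - 2*y, f_y(x, y) = 2 - 2*x.
  f_x(P) = 3, f_y(P) = -2 (gradient nonzero, so P is smooth).
Step 3: tangent line at P: 3·(x − 2) + -2·(y − -1) = 0.
Expanding: 3*x - 2*y - 8 = 0.


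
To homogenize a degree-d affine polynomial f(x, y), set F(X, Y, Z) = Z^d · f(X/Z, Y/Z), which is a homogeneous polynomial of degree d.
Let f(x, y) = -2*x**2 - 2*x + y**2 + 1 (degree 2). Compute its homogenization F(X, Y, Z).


F(X, Y, Z) = -2*X**2 - 2*X*Z + Y**2 + Z**2

deg(f) = 2.
Substitute x = X/Z, y = Y/Z into f, then multiply by Z^2.
  monomial -2·x^2·y^0 ↦ -2·X^2·Y^0·Z^0.
  monomial -2·x^1·y^0 ↦ -2·X^1·Y^0·Z^1.
  monomial 1·x^0·y^2 ↦ 1·X^0·Y^2·Z^0.
  monomial 1·x^0·y^0 ↦ 1·X^0·Y^0·Z^2.
Collecting: F(X, Y, Z) = -2*X**2 - 2*X*Z + Y**2 + Z**2.


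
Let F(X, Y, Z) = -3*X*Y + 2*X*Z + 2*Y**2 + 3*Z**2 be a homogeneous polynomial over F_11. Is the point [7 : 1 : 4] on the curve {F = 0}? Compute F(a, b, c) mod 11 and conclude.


F(7,1,4) ≡ 8 (mod 11); P is NOT on the curve.

Evaluate F(7, 1, 4) term-by-term (mod 11).
  -3*X*Y ↦ -3·7·1·1 = -21
  2*X*Z ↦ 2·7·1·4 = 56
  2*Y**2 ↦ 2·1·1·1 = 2
  3*Z**2 ↦ 3·1·1·16 = 48
Sum: F(7, 1, 4) = (-21) + (56) + (2) + (48) = 85.
Reducing mod 11: 85 ≡ 8 (mod 11).
Since F(a, b, c) ≡ 8 ≠ 0 (mod 11), P does NOT lie on the curve.


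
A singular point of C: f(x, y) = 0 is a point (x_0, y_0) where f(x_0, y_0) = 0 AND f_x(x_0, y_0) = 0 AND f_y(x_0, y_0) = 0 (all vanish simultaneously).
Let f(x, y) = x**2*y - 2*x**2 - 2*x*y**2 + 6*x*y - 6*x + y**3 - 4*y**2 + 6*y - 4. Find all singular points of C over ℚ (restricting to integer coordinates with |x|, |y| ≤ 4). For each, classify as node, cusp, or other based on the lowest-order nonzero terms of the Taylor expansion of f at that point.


Singular points: {(-1, 1)}; classification: node.

Compute partial derivatives:
  f_x = 2*x*y - 4*x - 2*y**2 + 6*y - 6.
  f_y = x**2 - 4*x*y + 6*x + 3*y**2 - 8*y + 6.
Scan x_0 ∈ {−4, ..., 4}. For each x_0, f_y(x_0, y) is a polynomial in y; find its integer roots y ∈ {−4, ..., 4}, then test f_x and f at those candidates.
  x = -4: f_y(-4, y) = 3*y**2 + 8*y - 2; no integer root y with |y| ≤ 4.
  x = -3: f_y(-3, y) = 3*y**2 + 4*y - 3; no integer root y with |y| ≤ 4.
  x = -2: f_y(-2, y) = 3*y**2 - 2; no integer root y with |y| ≤ 4.
  x = -1: f_y(-1, y) = 3*y**2 - 4*y + 1; vanishes at y ∈ {1}. (-1, 1): f_x = 0, f = 0 — SINGULAR.
  x = 0: f_y(0, y) = 3*y**2 - 8*y + 6; no integer root y with |y| ≤ 4.
  x = 1: f_y(1, y) = 3*y**2 - 12*y + 13; no integer root y with |y| ≤ 4.
  x = 2: f_y(2, y) = 3*y**2 - 16*y + 22; no integer root y with |y| ≤ 4.
  x = 3: f_y(3, y) = 3*y**2 - 20*y + 33; vanishes at y ∈ {3}. (3, 3): f_x = 0 but f = -4 ≠ 0.
  x = 4: f_y(4, y) = 3*y**2 - 24*y + 46; no integer root y with |y| ≤ 4.
Only singular point on the grid: (-1, 1).
Classify: substitute x = -1 + u, y = 1 + v and expand: f = u**2*v - u**2 - 2*u*v**2 + v**3 + v**2.
No constant or linear terms (consistent with a singular point). Quadratic part: -u**2 + v**2. Cubic part: u**2*v - 2*u*v**2 + v**3.
The quadratic part v**2 - u**2 = (v − u)(v + u) splits into two distinct linear factors, so there are two distinct tangent lines y − 1 = ±(x − -1) — this is a node (ordinary double point).
Classification: node.
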